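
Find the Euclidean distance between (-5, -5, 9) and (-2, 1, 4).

√(Σ(x_i - y_i)²) = √((-5 - (-2))² + (-5 - 1)² + (9 - 4)²)
= √((-3)² + (-6)² + 5²) = √(9 + 36 + 25) = √70 ≈ 8.3666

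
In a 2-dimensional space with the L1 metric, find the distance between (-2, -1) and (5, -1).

Σ|x_i - y_i| = |-2 - 5| + |-1 - (-1)| = 7 + 0 = 7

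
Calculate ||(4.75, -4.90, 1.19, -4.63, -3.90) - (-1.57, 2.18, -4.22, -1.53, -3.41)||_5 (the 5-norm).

(Σ|x_i - y_i|^5)^(1/5) = (|4.75 - (-1.57)|^5 + |-4.9 - 2.18|^5 + |1.19 - (-4.22)|^5 + |-4.63 - (-1.53)|^5 + |-3.9 - (-3.41)|^5)^(1/5)
= (6.32^5 + 7.08^5 + 5.41^5 + 3.1^5 + 0.49^5)^(1/5) ≈ (10082.8984 + 17789.6043 + 4634.3233 + 286.2915 + 0.0282)^(1/5) = (32793.1457)^(1/5) ≈ 8.0012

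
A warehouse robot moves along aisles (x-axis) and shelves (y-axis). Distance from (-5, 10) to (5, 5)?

Σ|x_i - y_i| = |-5 - 5| + |10 - 5| = 10 + 5 = 15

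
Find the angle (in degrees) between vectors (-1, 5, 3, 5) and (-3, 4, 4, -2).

With u = (-1, 5, 3, 5), v = (-3, 4, 4, -2):
u·v = (-1)·(-3) + 5·4 + 3·4 + 5·(-2) = 3 + 20 + 12 + (-10) = 25.
|u| = √((-1)² + 5² + 3² + 5²) = √60, |v| = √((-3)² + 4² + 4² + (-2)²) = √45, so |u||v| = √(60·45) = √2700.
cos θ = (u·v)/(|u||v|) = 25/√2700 ≈ 0.481125
θ = arccos(0.481125) ≈ 61.24°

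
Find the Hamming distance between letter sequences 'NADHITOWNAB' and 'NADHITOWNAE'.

Differing positions: 11. Hamming distance = 1.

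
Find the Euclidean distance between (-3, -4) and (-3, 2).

√(Σ(x_i - y_i)²) = √((-3 - (-3))² + (-4 - 2)²)
= √(0² + (-6)²) = √(0 + 36) = √36 = 6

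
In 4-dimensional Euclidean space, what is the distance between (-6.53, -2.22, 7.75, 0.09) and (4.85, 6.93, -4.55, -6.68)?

√(Σ(x_i - y_i)²) = √((-6.53 - 4.85)² + (-2.22 - 6.93)² + (7.75 - (-4.55))² + (0.09 - (-6.68))²)
= √((-11.38)² + (-9.15)² + 12.3² + 6.77²) = √(129.5044 + 83.7225 + 151.29 + 45.8329) = √410.3498 ≈ 20.2571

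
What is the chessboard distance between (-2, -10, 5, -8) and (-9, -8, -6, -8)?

max(|x_i - y_i|) = max(|-2 - (-9)|, |-10 - (-8)|, |5 - (-6)|, |-8 - (-8)|) = max(7, 2, 11, 0) = 11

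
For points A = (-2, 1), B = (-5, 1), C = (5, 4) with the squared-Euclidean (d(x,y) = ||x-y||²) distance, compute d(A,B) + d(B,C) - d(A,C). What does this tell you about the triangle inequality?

d(A,B) = 3² + 0² = 9, d(B,C) = 10² + 3² = 109, d(A,C) = 7² + 3² = 58.
d(A,B) + d(B,C) - d(A,C) = 9 + 109 - 58 = 118 - 58 = 60. This is ≥ 0, so the triangle inequality holds for these points.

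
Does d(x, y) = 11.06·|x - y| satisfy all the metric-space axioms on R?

Yes. Since |x - y| is a metric on R and 11.06 > 0, the positive scalar multiple 11.06·|x - y| is also a metric: scaling by a positive constant preserves non-negativity, identity (d=0 ⟺ |x-y|=0 ⟺ x=y), symmetry, and the triangle inequality.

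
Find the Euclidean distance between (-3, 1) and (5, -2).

√(Σ(x_i - y_i)²) = √((-3 - 5)² + (1 - (-2))²)
= √((-8)² + 3²) = √(64 + 9) = √73 ≈ 8.544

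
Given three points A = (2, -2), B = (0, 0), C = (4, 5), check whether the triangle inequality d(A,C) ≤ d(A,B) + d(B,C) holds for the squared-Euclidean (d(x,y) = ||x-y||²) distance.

d(A,B) = 2² + 2² = 8, d(B,C) = 4² + 5² = 41, d(A,C) = 2² + 7² = 53.
d(A,C) = 53 > 8 + 41 = 49. Triangle inequality is VIOLATED. (Squared-Euclidean is not a metric — this is a counterexample.)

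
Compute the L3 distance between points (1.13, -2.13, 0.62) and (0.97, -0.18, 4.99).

(Σ|x_i - y_i|^3)^(1/3) = (|1.13 - 0.97|^3 + |-2.13 - (-0.18)|^3 + |0.62 - 4.99|^3)^(1/3)
= (0.16^3 + 1.95^3 + 4.37^3)^(1/3) ≈ (0.0041 + 7.4149 + 83.4535)^(1/3) = (90.8725)^(1/3) ≈ 4.4958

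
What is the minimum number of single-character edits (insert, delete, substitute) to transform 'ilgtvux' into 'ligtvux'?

Let D[i][j] be the edit distance between the first i characters of 'ilgtvux' and the first j characters of 'ligtvux', with D[i][0] = i, D[0][j] = j, and D[i][j] = D[i-1][j-1] if the characters match, else 1 + min(D[i-1][j], D[i][j-1], D[i-1][j-1]). Filling the table (rows: prefixes of 'ilgtvux', columns: prefixes of 'ligtvux'):
     ε  l  i  g  t  v  u  x
  ε  0  1  2  3  4  5  6  7
  i  1  1  1  2  3  4  5  6
  l  2  1  2  2  3  4  5  6
  g  3  2  2  2  3  4  5  6
  t  4  3  3  3  2  3  4  5
  v  5  4  4  4  3  2  3  4
  u  6  5  5  5  4  3  2  3
  x  7  6  6  6  5  4  3  2
The bottom-right entry gives D[7][7] = 2, so no sequence of fewer than 2 edits works. Backtracking through the table gives one optimal edit sequence (2 edits):
  ilgtvux → llgtvux (sub i→l @1)
  llgtvux → ligtvux (sub l→i @2)
Edit distance = 2.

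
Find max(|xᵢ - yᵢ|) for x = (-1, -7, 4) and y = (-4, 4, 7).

max(|x_i - y_i|) = max(|-1 - (-4)|, |-7 - 4|, |4 - 7|) = max(3, 11, 3) = 11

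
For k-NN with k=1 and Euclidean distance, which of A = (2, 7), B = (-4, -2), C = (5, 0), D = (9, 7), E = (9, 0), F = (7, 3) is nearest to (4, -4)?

Distances: d(A) ≈ 11.1803, d(B) ≈ 8.2462, d(C) ≈ 4.1231, d(D) ≈ 12.083, d(E) ≈ 6.4031, d(F) ≈ 7.6158. Nearest: C = (5, 0) with distance 4.1231.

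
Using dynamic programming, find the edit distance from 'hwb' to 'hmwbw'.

Let D[i][j] be the edit distance between the first i characters of 'hwb' and the first j characters of 'hmwbw', with D[i][0] = i, D[0][j] = j, and D[i][j] = D[i-1][j-1] if the characters match, else 1 + min(D[i-1][j], D[i][j-1], D[i-1][j-1]). Filling the table (rows: prefixes of 'hwb', columns: prefixes of 'hmwbw'):
     ε  h  m  w  b  w
  ε  0  1  2  3  4  5
  h  1  0  1  2  3  4
  w  2  1  1  1  2  3
  b  3  2  2  2  1  2
The bottom-right entry gives D[3][5] = 2, so no sequence of fewer than 2 edits works. Backtracking through the table gives one optimal edit sequence (2 edits):
  hwb → hmwb (ins m @2)
  hmwb → hmwbw (ins w @5)
Edit distance = 2.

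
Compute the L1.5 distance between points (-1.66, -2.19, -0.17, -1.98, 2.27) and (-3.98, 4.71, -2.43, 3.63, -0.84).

(Σ|x_i - y_i|^1.5)^(1/1.5) = (|-1.66 - (-3.98)|^1.5 + |-2.19 - 4.71|^1.5 + |-0.17 - (-2.43)|^1.5 + |-1.98 - 3.63|^1.5 + |2.27 - (-0.84)|^1.5)^(1/1.5)
= (2.32^1.5 + 6.9^1.5 + 2.26^1.5 + 5.61^1.5 + 3.11^1.5)^(1/1.5) ≈ (3.5337 + 18.1248 + 3.3975 + 13.2875 + 5.4845)^(1/1.5) = (43.828)^(1/1.5) ≈ 12.4309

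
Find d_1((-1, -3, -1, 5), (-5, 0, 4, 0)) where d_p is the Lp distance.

Σ|x_i - y_i| = |-1 - (-5)| + |-3 - 0| + |-1 - 4| + |5 - 0| = 4 + 3 + 5 + 5 = 17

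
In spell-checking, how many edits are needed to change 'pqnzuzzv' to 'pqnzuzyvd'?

Let D[i][j] be the edit distance between the first i characters of 'pqnzuzzv' and the first j characters of 'pqnzuzyvd', with D[i][0] = i, D[0][j] = j, and D[i][j] = D[i-1][j-1] if the characters match, else 1 + min(D[i-1][j], D[i][j-1], D[i-1][j-1]). Filling the table (rows: prefixes of 'pqnzuzzv', columns: prefixes of 'pqnzuzyvd'):
     ε  p  q  n  z  u  z  y  v  d
  ε  0  1  2  3  4  5  6  7  8  9
  p  1  0  1  2  3  4  5  6  7  8
  q  2  1  0  1  2  3  4  5  6  7
  n  3  2  1  0  1  2  3  4  5  6
  z  4  3  2  1  0  1  2  3  4  5
  u  5  4  3  2  1  0  1  2  3  4
  z  6  5  4  3  2  1  0  1  2  3
  z  7  6  5  4  3  2  1  1  2  3
  v  8  7  6  5  4  3  2  2  1  2
The bottom-right entry gives D[8][9] = 2, so no sequence of fewer than 2 edits works. Backtracking through the table gives one optimal edit sequence (2 edits):
  pqnzuzzv → pqnzuzyv (sub z→y @7)
  pqnzuzyv → pqnzuzyvd (ins d @9)
Edit distance = 2.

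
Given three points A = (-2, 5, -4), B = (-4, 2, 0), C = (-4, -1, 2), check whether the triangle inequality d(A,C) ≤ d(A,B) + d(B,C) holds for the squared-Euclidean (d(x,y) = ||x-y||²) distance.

d(A,B) = 2² + 3² + 4² = 29, d(B,C) = 0² + 3² + 2² = 13, d(A,C) = 2² + 6² + 6² = 76.
d(A,C) = 76 > 29 + 13 = 42. Triangle inequality is VIOLATED. (Squared-Euclidean is not a metric — this is a counterexample.)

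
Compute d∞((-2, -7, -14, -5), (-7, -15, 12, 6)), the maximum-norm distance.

max(|x_i - y_i|) = max(|-2 - (-7)|, |-7 - (-15)|, |-14 - 12|, |-5 - 6|) = max(5, 8, 26, 11) = 26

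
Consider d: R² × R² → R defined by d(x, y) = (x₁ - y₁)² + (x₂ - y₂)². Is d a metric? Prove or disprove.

No. The squared Euclidean distance fails the triangle inequality. Counterexample: x = (0, 0), y = (5, 4), z = (10, 8). d(x,z) = 10² + 8² = 164, but d(x,y) + d(y,z) = (5² + 4²) + (5² + 4²) = 41 + 41 = 82. Since 164 > 82, the triangle inequality is violated. (Note: √d, the ordinary Euclidean distance, IS a metric.)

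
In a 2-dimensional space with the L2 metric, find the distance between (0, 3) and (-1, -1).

(Σ|x_i - y_i|^2)^(1/2) = (|0 - (-1)|^2 + |3 - (-1)|^2)^(1/2)
= (1^2 + 4^2)^(1/2) = (1 + 16)^(1/2) = (17)^(1/2) ≈ 4.1231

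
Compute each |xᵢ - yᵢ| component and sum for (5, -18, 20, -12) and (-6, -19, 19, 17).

Σ|x_i - y_i| = |5 - (-6)| + |-18 - (-19)| + |20 - 19| + |-12 - 17| = 11 + 1 + 1 + 29 = 42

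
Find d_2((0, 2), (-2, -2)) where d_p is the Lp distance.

(Σ|x_i - y_i|^2)^(1/2) = (|0 - (-2)|^2 + |2 - (-2)|^2)^(1/2)
= (2^2 + 4^2)^(1/2) = (4 + 16)^(1/2) = (20)^(1/2) ≈ 4.4721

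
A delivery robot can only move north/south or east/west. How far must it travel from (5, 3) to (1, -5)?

Σ|x_i - y_i| = |5 - 1| + |3 - (-5)| = 4 + 8 = 12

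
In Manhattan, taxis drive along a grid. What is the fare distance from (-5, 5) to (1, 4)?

Σ|x_i - y_i| = |-5 - 1| + |5 - 4| = 6 + 1 = 7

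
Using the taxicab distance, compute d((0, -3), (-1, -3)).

Σ|x_i - y_i| = |0 - (-1)| + |-3 - (-3)| = 1 + 0 = 1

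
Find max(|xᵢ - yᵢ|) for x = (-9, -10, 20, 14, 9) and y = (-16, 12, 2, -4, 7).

max(|x_i - y_i|) = max(|-9 - (-16)|, |-10 - 12|, |20 - 2|, |14 - (-4)|, |9 - 7|) = max(7, 22, 18, 18, 2) = 22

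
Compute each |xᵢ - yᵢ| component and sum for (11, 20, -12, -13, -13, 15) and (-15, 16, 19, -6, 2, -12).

Σ|x_i - y_i| = |11 - (-15)| + |20 - 16| + |-12 - 19| + |-13 - (-6)| + |-13 - 2| + |15 - (-12)| = 26 + 4 + 31 + 7 + 15 + 27 = 110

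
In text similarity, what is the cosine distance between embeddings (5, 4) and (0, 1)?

With u = (5, 4), v = (0, 1):
u·v = 5·0 + 4·1 = 0 + 4 = 4.
|u| = √(5² + 4²) = √41, |v| = √(0² + 1²) = √1, so |u||v| = √(41·1) = √41.
cos θ = (u·v)/(|u||v|) = 4/√41 ≈ 0.6247
Cosine distance = 1 - cos θ ≈ 1 - 0.6247 = 0.3753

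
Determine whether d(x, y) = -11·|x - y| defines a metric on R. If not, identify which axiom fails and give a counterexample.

No. With c = -11 < 0, d fails non-negativity: d(7, 15) = -11·|7 - 15| = -11·8 = -88 < 0.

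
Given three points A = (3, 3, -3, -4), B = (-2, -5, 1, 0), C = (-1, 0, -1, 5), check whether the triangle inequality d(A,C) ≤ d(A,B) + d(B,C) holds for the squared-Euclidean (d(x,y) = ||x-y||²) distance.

d(A,B) = 5² + 8² + 4² + 4² = 121, d(B,C) = 1² + 5² + 2² + 5² = 55, d(A,C) = 4² + 3² + 2² + 9² = 110.
d(A,C) = 110 ≤ 121 + 55 = 176. Triangle inequality is satisfied.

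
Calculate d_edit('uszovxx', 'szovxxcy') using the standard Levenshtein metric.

Let D[i][j] be the edit distance between the first i characters of 'uszovxx' and the first j characters of 'szovxxcy', with D[i][0] = i, D[0][j] = j, and D[i][j] = D[i-1][j-1] if the characters match, else 1 + min(D[i-1][j], D[i][j-1], D[i-1][j-1]). Filling the table (rows: prefixes of 'uszovxx', columns: prefixes of 'szovxxcy'):
     ε  s  z  o  v  x  x  c  y
  ε  0  1  2  3  4  5  6  7  8
  u  1  1  2  3  4  5  6  7  8
  s  2  1  2  3  4  5  6  7  8
  z  3  2  1  2  3  4  5  6  7
  o  4  3  2  1  2  3  4  5  6
  v  5  4  3  2  1  2  3  4  5
  x  6  5  4  3  2  1  2  3  4
  x  7  6  5  4  3  2  1  2  3
The bottom-right entry gives D[7][8] = 3, so no sequence of fewer than 3 edits works. Backtracking through the table gives one optimal edit sequence (3 edits):
  uszovxx → szovxx (del u @1)
  szovxx → szovxxc (ins c @7)
  szovxxc → szovxxcy (ins y @8)
Edit distance = 3.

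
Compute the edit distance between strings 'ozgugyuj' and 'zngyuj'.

Let D[i][j] be the edit distance between the first i characters of 'ozgugyuj' and the first j characters of 'zngyuj', with D[i][0] = i, D[0][j] = j, and D[i][j] = D[i-1][j-1] if the characters match, else 1 + min(D[i-1][j], D[i][j-1], D[i-1][j-1]). Filling the table (rows: prefixes of 'ozgugyuj', columns: prefixes of 'zngyuj'):
     ε  z  n  g  y  u  j
  ε  0  1  2  3  4  5  6
  o  1  1  2  3  4  5  6
  z  2  1  2  3  4  5  6
  g  3  2  2  2  3  4  5
  u  4  3  3  3  3  3  4
  g  5  4  4  3  4  4  4
  y  6  5  5  4  3  4  5
  u  7  6  6  5  4  3  4
  j  8  7  7  6  5  4  3
The bottom-right entry gives D[8][6] = 3, so no sequence of fewer than 3 edits works. Backtracking through the table gives one optimal edit sequence (3 edits):
  ozgugyuj → zgugyuj (del o @1)
  zgugyuj → zugyuj (del g @2)
  zugyuj → zngyuj (sub u→n @2)
Edit distance = 3.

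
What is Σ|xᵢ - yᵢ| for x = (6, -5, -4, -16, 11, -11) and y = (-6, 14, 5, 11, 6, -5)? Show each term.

Σ|x_i - y_i| = |6 - (-6)| + |-5 - 14| + |-4 - 5| + |-16 - 11| + |11 - 6| + |-11 - (-5)| = 12 + 19 + 9 + 27 + 5 + 6 = 78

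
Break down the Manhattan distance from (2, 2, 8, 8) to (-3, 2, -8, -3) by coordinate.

Σ|x_i - y_i| = |2 - (-3)| + |2 - 2| + |8 - (-8)| + |8 - (-3)| = 5 + 0 + 16 + 11 = 32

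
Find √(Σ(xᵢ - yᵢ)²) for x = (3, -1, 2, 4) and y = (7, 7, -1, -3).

√(Σ(x_i - y_i)²) = √((3 - 7)² + (-1 - 7)² + (2 - (-1))² + (4 - (-3))²)
= √((-4)² + (-8)² + 3² + 7²) = √(16 + 64 + 9 + 49) = √138 ≈ 11.7473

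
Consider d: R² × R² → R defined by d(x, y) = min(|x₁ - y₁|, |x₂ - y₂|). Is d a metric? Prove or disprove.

No. d fails identity of indiscernibles: take x = (1, 0) and y = (1, 9). Then d(x,y) = min(|1 - 1|, |0 - 9|) = min(0, 9) = 0, yet x ≠ y.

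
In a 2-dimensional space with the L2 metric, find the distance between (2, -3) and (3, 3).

(Σ|x_i - y_i|^2)^(1/2) = (|2 - 3|^2 + |-3 - 3|^2)^(1/2)
= (1^2 + 6^2)^(1/2) = (1 + 36)^(1/2) = (37)^(1/2) ≈ 6.0828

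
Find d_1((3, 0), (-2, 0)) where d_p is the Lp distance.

Σ|x_i - y_i| = |3 - (-2)| + |0 - 0| = 5 + 0 = 5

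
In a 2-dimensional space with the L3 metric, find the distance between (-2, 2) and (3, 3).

(Σ|x_i - y_i|^3)^(1/3) = (|-2 - 3|^3 + |2 - 3|^3)^(1/3)
= (5^3 + 1^3)^(1/3) = (125 + 1)^(1/3) = (126)^(1/3) ≈ 5.0133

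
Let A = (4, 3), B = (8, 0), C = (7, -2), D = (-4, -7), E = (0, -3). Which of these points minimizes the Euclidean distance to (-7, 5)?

Distances: d(A) ≈ 11.1803, d(B) ≈ 15.8114, d(C) ≈ 15.6525, d(D) ≈ 12.3693, d(E) ≈ 10.6301. Nearest: E = (0, -3) with distance 10.6301.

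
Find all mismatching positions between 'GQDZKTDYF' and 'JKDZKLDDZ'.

Differing positions: 1, 2, 6, 8, 9. Hamming distance = 5.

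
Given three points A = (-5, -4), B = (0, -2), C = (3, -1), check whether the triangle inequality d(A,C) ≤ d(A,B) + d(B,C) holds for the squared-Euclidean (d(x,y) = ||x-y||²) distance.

d(A,B) = 5² + 2² = 29, d(B,C) = 3² + 1² = 10, d(A,C) = 8² + 3² = 73.
d(A,C) = 73 > 29 + 10 = 39. Triangle inequality is VIOLATED. (Squared-Euclidean is not a metric — this is a counterexample.)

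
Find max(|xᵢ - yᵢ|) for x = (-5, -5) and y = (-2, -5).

max(|x_i - y_i|) = max(|-5 - (-2)|, |-5 - (-5)|) = max(3, 0) = 3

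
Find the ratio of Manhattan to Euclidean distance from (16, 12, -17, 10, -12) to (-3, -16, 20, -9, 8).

L1 = |16 - (-3)| + |12 - (-16)| + |-17 - 20| + |10 - (-9)| + |-12 - 8| = 19 + 28 + 37 + 19 + 20 = 123
L2 = √(19² + 28² + 37² + 19² + 20²) = √3275 ≈ 57.2276
L1 ≥ L2 always (equality iff movement is along one axis); L1 > L2 here.
Ratio L1/L2 = 123/√3275 ≈ 2.1493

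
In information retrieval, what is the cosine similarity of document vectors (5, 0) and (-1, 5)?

With u = (5, 0), v = (-1, 5):
u·v = 5·(-1) + 0·5 = (-5) + 0 = -5.
|u| = √(5² + 0²) = √25, |v| = √((-1)² + 5²) = √26, so |u||v| = √(25·26) = √650.
cos θ = (u·v)/(|u||v|) = -5/√650 ≈ -0.1961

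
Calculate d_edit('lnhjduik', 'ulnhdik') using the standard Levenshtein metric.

Let D[i][j] be the edit distance between the first i characters of 'lnhjduik' and the first j characters of 'ulnhdik', with D[i][0] = i, D[0][j] = j, and D[i][j] = D[i-1][j-1] if the characters match, else 1 + min(D[i-1][j], D[i][j-1], D[i-1][j-1]). Filling the table (rows: prefixes of 'lnhjduik', columns: prefixes of 'ulnhdik'):
     ε  u  l  n  h  d  i  k
  ε  0  1  2  3  4  5  6  7
  l  1  1  1  2  3  4  5  6
  n  2  2  2  1  2  3  4  5
  h  3  3  3  2  1  2  3  4
  j  4  4  4  3  2  2  3  4
  d  5  5  5  4  3  2  3  4
  u  6  5  6  5  4  3  3  4
  i  7  6  6  6  5  4  3  4
  k  8  7  7  7  6  5  4  3
The bottom-right entry gives D[8][7] = 3, so no sequence of fewer than 3 edits works. Backtracking through the table gives one optimal edit sequence (3 edits):
  lnhjduik → ulnhjduik (ins u @1)
  ulnhjduik → ulnhduik (del j @5)
  ulnhduik → ulnhdik (del u @6)
Edit distance = 3.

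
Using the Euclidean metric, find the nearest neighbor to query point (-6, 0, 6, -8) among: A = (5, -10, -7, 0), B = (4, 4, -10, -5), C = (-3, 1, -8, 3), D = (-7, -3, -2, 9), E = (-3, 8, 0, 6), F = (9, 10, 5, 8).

Distances: d(A) ≈ 21.3073, d(B) ≈ 19.5192, d(C) ≈ 18.0831, d(D) ≈ 19.0526, d(E) ≈ 17.4642, d(F) ≈ 24.1247. Nearest: E = (-3, 8, 0, 6) with distance 17.4642.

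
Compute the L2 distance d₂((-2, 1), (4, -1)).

√(Σ(x_i - y_i)²) = √((-2 - 4)² + (1 - (-1))²)
= √((-6)² + 2²) = √(36 + 4) = √40 ≈ 6.3246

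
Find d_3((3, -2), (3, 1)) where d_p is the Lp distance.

(Σ|x_i - y_i|^3)^(1/3) = (|3 - 3|^3 + |-2 - 1|^3)^(1/3)
= (0^3 + 3^3)^(1/3) = (0 + 27)^(1/3) = (27)^(1/3) = 3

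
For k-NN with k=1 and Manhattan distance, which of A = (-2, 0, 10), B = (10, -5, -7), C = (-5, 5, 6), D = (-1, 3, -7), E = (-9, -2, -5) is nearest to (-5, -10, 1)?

Distances: d(A) = 22, d(B) = 28, d(C) = 20, d(D) = 25, d(E) = 18. Nearest: E = (-9, -2, -5) with distance 18.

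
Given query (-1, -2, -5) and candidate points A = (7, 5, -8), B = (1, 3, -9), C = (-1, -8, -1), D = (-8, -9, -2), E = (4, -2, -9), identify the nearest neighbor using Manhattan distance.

Distances: d(A) = 18, d(B) = 11, d(C) = 10, d(D) = 17, d(E) = 9. Nearest: E = (4, -2, -9) with distance 9.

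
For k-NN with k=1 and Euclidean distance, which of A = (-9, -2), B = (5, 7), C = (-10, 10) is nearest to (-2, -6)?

Distances: d(A) ≈ 8.0623, d(B) ≈ 14.7648, d(C) ≈ 17.8885. Nearest: A = (-9, -2) with distance 8.0623.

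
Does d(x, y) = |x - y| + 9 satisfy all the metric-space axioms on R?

No. d fails identity of indiscernibles (specifically d(x,x) = 0): d(-2, -2) = |-2 - (-2)| + 9 = 0 + 9 = 9 ≠ 0.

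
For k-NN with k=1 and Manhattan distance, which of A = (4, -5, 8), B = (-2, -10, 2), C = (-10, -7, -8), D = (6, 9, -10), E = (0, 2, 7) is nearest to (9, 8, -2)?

Distances: d(A) = 28, d(B) = 33, d(C) = 40, d(D) = 12, d(E) = 24. Nearest: D = (6, 9, -10) with distance 12.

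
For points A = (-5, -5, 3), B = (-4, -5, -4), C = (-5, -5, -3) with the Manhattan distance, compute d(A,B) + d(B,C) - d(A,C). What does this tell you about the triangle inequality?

d(A,B) = 1 + 0 + 7 = 8, d(B,C) = 1 + 0 + 1 = 2, d(A,C) = 0 + 0 + 6 = 6.
d(A,B) + d(B,C) - d(A,C) = 8 + 2 - 6 = 10 - 6 = 4. This is ≥ 0, so the triangle inequality holds for these points.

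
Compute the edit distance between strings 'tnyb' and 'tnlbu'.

Let D[i][j] be the edit distance between the first i characters of 'tnyb' and the first j characters of 'tnlbu', with D[i][0] = i, D[0][j] = j, and D[i][j] = D[i-1][j-1] if the characters match, else 1 + min(D[i-1][j], D[i][j-1], D[i-1][j-1]). Filling the table (rows: prefixes of 'tnyb', columns: prefixes of 'tnlbu'):
     ε  t  n  l  b  u
  ε  0  1  2  3  4  5
  t  1  0  1  2  3  4
  n  2  1  0  1  2  3
  y  3  2  1  1  2  3
  b  4  3  2  2  1  2
The bottom-right entry gives D[4][5] = 2, so no sequence of fewer than 2 edits works. Backtracking through the table gives one optimal edit sequence (2 edits):
  tnyb → tnlb (sub y→l @3)
  tnlb → tnlbu (ins u @5)
Edit distance = 2.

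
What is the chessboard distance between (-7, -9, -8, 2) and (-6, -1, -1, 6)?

max(|x_i - y_i|) = max(|-7 - (-6)|, |-9 - (-1)|, |-8 - (-1)|, |2 - 6|) = max(1, 8, 7, 4) = 8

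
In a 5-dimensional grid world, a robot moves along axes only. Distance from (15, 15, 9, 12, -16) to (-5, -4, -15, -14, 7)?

Σ|x_i - y_i| = |15 - (-5)| + |15 - (-4)| + |9 - (-15)| + |12 - (-14)| + |-16 - 7| = 20 + 19 + 24 + 26 + 23 = 112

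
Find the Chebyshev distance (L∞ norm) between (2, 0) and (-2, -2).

max(|x_i - y_i|) = max(|2 - (-2)|, |0 - (-2)|) = max(4, 2) = 4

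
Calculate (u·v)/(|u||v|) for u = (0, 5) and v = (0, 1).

With u = (0, 5), v = (0, 1):
u·v = 0·0 + 5·1 = 0 + 5 = 5.
|u| = √(0² + 5²) = √25, |v| = √(0² + 1²) = √1, so |u||v| = √(25·1) = √25 = 5.
cos θ = (u·v)/(|u||v|) = 5/5 = 1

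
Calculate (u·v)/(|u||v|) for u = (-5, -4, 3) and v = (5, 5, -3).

With u = (-5, -4, 3), v = (5, 5, -3):
u·v = (-5)·5 + (-4)·5 + 3·(-3) = (-25) + (-20) + (-9) = -54.
|u| = √((-5)² + (-4)² + 3²) = √50, |v| = √(5² + 5² + (-3)²) = √59, so |u||v| = √(50·59) = √2950.
cos θ = (u·v)/(|u||v|) = -54/√2950 ≈ -0.9942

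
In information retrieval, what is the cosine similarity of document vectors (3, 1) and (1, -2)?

With u = (3, 1), v = (1, -2):
u·v = 3·1 + 1·(-2) = 3 + (-2) = 1.
|u| = √(3² + 1²) = √10, |v| = √(1² + (-2)²) = √5, so |u||v| = √(10·5) = √50.
cos θ = (u·v)/(|u||v|) = 1/√50 ≈ 0.1414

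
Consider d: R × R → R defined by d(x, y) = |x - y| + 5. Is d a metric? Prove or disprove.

No. d fails identity of indiscernibles (specifically d(x,x) = 0): d(-7, -7) = |-7 - (-7)| + 5 = 0 + 5 = 5 ≠ 0.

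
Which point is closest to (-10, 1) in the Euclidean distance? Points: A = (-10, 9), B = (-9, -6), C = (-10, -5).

Distances: d(A) = 8, d(B) ≈ 7.0711, d(C) = 6. Nearest: C = (-10, -5) with distance 6.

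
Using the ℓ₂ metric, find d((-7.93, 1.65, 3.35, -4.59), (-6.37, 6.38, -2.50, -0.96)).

√(Σ(x_i - y_i)²) = √((-7.93 - (-6.37))² + (1.65 - 6.38)² + (3.35 - (-2.5))² + (-4.59 - (-0.96))²)
= √((-1.56)² + (-4.73)² + 5.85² + (-3.63)²) = √(2.4336 + 22.3729 + 34.2225 + 13.1769) = √72.2059 ≈ 8.4974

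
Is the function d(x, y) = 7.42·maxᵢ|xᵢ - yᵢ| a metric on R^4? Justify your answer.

Yes. The L∞ (Chebyshev) norm induces a metric on R^4, and multiplying a metric by a positive constant 7.42 > 0 preserves all four axioms: non-negativity (7.42·||x-y|| ≥ 0), identity (7.42·||x-y|| = 0 ⟺ ||x-y|| = 0 ⟺ x = y), symmetry (||x-y|| = ||y-x||), and the triangle inequality (7.42·||x-z|| ≤ 7.42·||x-y|| + 7.42·||y-z||). So d is a metric.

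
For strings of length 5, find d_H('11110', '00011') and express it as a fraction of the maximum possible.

Differing positions: 1, 2, 3, 5. Hamming distance = 4. The maximum possible Hamming distance for length-5 strings is 5, so d_H/5 = 4/5 = 0.8.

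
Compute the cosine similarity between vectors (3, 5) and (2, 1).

With u = (3, 5), v = (2, 1):
u·v = 3·2 + 5·1 = 6 + 5 = 11.
|u| = √(3² + 5²) = √34, |v| = √(2² + 1²) = √5, so |u||v| = √(34·5) = √170.
cos θ = (u·v)/(|u||v|) = 11/√170 ≈ 0.8437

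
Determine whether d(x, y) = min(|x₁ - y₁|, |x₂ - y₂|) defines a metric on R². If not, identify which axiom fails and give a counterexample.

No. d fails identity of indiscernibles: take x = (-5, 0) and y = (-5, 7). Then d(x,y) = min(|-5 - (-5)|, |0 - 7|) = min(0, 7) = 0, yet x ≠ y.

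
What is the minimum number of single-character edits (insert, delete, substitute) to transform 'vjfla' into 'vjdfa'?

Let D[i][j] be the edit distance between the first i characters of 'vjfla' and the first j characters of 'vjdfa', with D[i][0] = i, D[0][j] = j, and D[i][j] = D[i-1][j-1] if the characters match, else 1 + min(D[i-1][j], D[i][j-1], D[i-1][j-1]). Filling the table (rows: prefixes of 'vjfla', columns: prefixes of 'vjdfa'):
     ε  v  j  d  f  a
  ε  0  1  2  3  4  5
  v  1  0  1  2  3  4
  j  2  1  0  1  2  3
  f  3  2  1  1  1  2
  l  4  3  2  2  2  2
  a  5  4  3  3  3  2
The bottom-right entry gives D[5][5] = 2, so no sequence of fewer than 2 edits works. Backtracking through the table gives one optimal edit sequence (2 edits):
  vjfla → vjdla (sub f→d @3)
  vjdla → vjdfa (sub l→f @4)
Edit distance = 2.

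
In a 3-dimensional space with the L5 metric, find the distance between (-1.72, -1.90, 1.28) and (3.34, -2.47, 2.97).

(Σ|x_i - y_i|^5)^(1/5) = (|-1.72 - 3.34|^5 + |-1.9 - (-2.47)|^5 + |1.28 - 2.97|^5)^(1/5)
= (5.06^5 + 0.57^5 + 1.69^5)^(1/5) ≈ (3317.0543 + 0.0602 + 13.7858)^(1/5) = (3330.9003)^(1/5) ≈ 5.0642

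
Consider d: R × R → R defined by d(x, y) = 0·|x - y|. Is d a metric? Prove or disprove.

No. With c = 0, d(x,y) = 0 for all x, y. This fails identity of indiscernibles: d(5, 12) = 0 but 5 ≠ 12.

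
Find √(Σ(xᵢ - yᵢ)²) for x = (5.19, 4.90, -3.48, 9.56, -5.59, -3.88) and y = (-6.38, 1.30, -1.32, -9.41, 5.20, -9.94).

√(Σ(x_i - y_i)²) = √((5.19 - (-6.38))² + (4.9 - 1.3)² + (-3.48 - (-1.32))² + (9.56 - (-9.41))² + (-5.59 - 5.2)² + (-3.88 - (-9.94))²)
= √(11.57² + 3.6² + (-2.16)² + 18.97² + (-10.79)² + 6.06²) = √(133.8649 + 12.96 + 4.6656 + 359.8609 + 116.4241 + 36.7236) = √664.4991 ≈ 25.7779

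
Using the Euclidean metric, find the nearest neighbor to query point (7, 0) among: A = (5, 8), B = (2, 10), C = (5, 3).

Distances: d(A) ≈ 8.2462, d(B) ≈ 11.1803, d(C) ≈ 3.6056. Nearest: C = (5, 3) with distance 3.6056.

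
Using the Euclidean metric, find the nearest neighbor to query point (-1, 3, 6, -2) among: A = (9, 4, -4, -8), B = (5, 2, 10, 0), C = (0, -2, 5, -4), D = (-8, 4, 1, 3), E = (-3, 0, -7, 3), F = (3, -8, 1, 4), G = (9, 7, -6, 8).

Distances: d(A) ≈ 15.3948, d(B) ≈ 7.5498, d(C) ≈ 5.5678, d(D) = 10, d(E) ≈ 14.3875, d(F) ≈ 14.0712, d(G) ≈ 18.9737. Nearest: C = (0, -2, 5, -4) with distance 5.5678.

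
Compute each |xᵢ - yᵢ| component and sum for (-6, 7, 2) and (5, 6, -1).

Σ|x_i - y_i| = |-6 - 5| + |7 - 6| + |2 - (-1)| = 11 + 1 + 3 = 15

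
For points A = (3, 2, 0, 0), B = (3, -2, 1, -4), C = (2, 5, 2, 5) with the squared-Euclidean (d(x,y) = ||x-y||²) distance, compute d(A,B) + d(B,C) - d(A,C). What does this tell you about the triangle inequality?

d(A,B) = 0² + 4² + 1² + 4² = 33, d(B,C) = 1² + 7² + 1² + 9² = 132, d(A,C) = 1² + 3² + 2² + 5² = 39.
d(A,B) + d(B,C) - d(A,C) = 33 + 132 - 39 = 165 - 39 = 126. This is ≥ 0, so the triangle inequality holds for these points.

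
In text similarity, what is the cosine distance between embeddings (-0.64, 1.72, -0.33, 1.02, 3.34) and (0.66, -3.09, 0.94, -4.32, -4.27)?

With u = (-0.64, 1.72, -0.33, 1.02, 3.34), v = (0.66, -3.09, 0.94, -4.32, -4.27):
u·v = (-0.64)·0.66 + 1.72·(-3.09) + (-0.33)·0.94 + 1.02·(-4.32) + 3.34·(-4.27) = (-0.4224) + (-5.3148) + (-0.3102) + (-4.4064) + (-14.2618) = -24.7156.
|u| = √((-0.64)² + 1.72² + (-0.33)² + 1.02² + 3.34²) = √(0.4096 + 2.9584 + 0.1089 + 1.0404 + 11.1556) = √15.6729, |v| = √(0.66² + (-3.09)² + 0.94² + (-4.32)² + (-4.27)²) = √(0.4356 + 9.5481 + 0.8836 + 18.6624 + 18.2329) = √47.7626.
cos θ = (u·v)/(|u||v|) = -24.7156/(√15.6729·√47.7626) ≈ -0.9033
Cosine distance = 1 - cos θ ≈ 1 - (-0.9033) = 1.9033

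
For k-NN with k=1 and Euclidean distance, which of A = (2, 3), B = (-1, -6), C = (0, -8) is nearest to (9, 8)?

Distances: d(A) ≈ 8.6023, d(B) ≈ 17.2047, d(C) ≈ 18.3576. Nearest: A = (2, 3) with distance 8.6023.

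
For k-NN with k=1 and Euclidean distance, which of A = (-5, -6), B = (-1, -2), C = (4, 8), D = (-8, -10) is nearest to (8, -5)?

Distances: d(A) ≈ 13.0384, d(B) ≈ 9.4868, d(C) ≈ 13.6015, d(D) ≈ 16.7631. Nearest: B = (-1, -2) with distance 9.4868.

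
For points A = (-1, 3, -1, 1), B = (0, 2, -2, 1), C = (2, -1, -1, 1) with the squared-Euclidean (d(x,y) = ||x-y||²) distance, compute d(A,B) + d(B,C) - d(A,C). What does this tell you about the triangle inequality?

d(A,B) = 1² + 1² + 1² + 0² = 3, d(B,C) = 2² + 3² + 1² + 0² = 14, d(A,C) = 3² + 4² + 0² + 0² = 25.
d(A,B) + d(B,C) - d(A,C) = 3 + 14 - 25 = 17 - 25 = -8. This is < 0, so the triangle inequality FAILS for these points (squared-Euclidean is not a metric).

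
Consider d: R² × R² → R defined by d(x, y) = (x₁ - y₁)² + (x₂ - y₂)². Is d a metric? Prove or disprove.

No. The squared Euclidean distance fails the triangle inequality. Counterexample: x = (0, 0), y = (1, 3), z = (2, 6). d(x,z) = 2² + 6² = 40, but d(x,y) + d(y,z) = (1² + 3²) + (1² + 3²) = 10 + 10 = 20. Since 40 > 20, the triangle inequality is violated. (Note: √d, the ordinary Euclidean distance, IS a metric.)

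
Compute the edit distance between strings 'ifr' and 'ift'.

Let D[i][j] be the edit distance between the first i characters of 'ifr' and the first j characters of 'ift', with D[i][0] = i, D[0][j] = j, and D[i][j] = D[i-1][j-1] if the characters match, else 1 + min(D[i-1][j], D[i][j-1], D[i-1][j-1]). Filling the table (rows: prefixes of 'ifr', columns: prefixes of 'ift'):
     ε  i  f  t
  ε  0  1  2  3
  i  1  0  1  2
  f  2  1  0  1
  r  3  2  1  1
The bottom-right entry gives D[3][3] = 1, so no sequence of fewer than 1 edit works. Backtracking through the table gives one optimal edit sequence (1 edit):
  ifr → ift (sub r→t @3)
Edit distance = 1.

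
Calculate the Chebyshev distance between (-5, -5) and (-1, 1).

max(|x_i - y_i|) = max(|-5 - (-1)|, |-5 - 1|) = max(4, 6) = 6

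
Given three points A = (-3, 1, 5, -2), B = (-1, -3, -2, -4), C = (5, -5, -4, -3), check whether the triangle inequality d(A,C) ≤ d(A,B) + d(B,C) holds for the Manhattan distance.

d(A,B) = 2 + 4 + 7 + 2 = 15, d(B,C) = 6 + 2 + 2 + 1 = 11, d(A,C) = 8 + 6 + 9 + 1 = 24.
d(A,C) = 24 ≤ 15 + 11 = 26. Triangle inequality is satisfied.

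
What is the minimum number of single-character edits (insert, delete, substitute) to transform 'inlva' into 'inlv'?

Let D[i][j] be the edit distance between the first i characters of 'inlva' and the first j characters of 'inlv', with D[i][0] = i, D[0][j] = j, and D[i][j] = D[i-1][j-1] if the characters match, else 1 + min(D[i-1][j], D[i][j-1], D[i-1][j-1]). Filling the table (rows: prefixes of 'inlva', columns: prefixes of 'inlv'):
     ε  i  n  l  v
  ε  0  1  2  3  4
  i  1  0  1  2  3
  n  2  1  0  1  2
  l  3  2  1  0  1
  v  4  3  2  1  0
  a  5  4  3  2  1
The bottom-right entry gives D[5][4] = 1, so no sequence of fewer than 1 edit works. Backtracking through the table gives one optimal edit sequence (1 edit):
  inlva → inlv (del a @5)
Edit distance = 1.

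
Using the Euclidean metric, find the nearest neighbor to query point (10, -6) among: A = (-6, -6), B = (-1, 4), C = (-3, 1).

Distances: d(A) = 16, d(B) ≈ 14.8661, d(C) ≈ 14.7648. Nearest: C = (-3, 1) with distance 14.7648.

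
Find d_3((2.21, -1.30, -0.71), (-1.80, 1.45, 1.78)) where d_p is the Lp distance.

(Σ|x_i - y_i|^3)^(1/3) = (|2.21 - (-1.8)|^3 + |-1.3 - 1.45|^3 + |-0.71 - 1.78|^3)^(1/3)
= (4.01^3 + 2.75^3 + 2.49^3)^(1/3) ≈ (64.4812 + 20.7969 + 15.4382)^(1/3) = (100.7163)^(1/3) ≈ 4.6526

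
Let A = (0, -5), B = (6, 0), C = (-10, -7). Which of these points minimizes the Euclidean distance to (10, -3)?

Distances: d(A) ≈ 10.198, d(B) = 5, d(C) ≈ 20.3961. Nearest: B = (6, 0) with distance 5.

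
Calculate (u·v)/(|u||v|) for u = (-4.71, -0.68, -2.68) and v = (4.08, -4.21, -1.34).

With u = (-4.71, -0.68, -2.68), v = (4.08, -4.21, -1.34):
u·v = (-4.71)·4.08 + (-0.68)·(-4.21) + (-2.68)·(-1.34) = (-19.2168) + 2.8628 + 3.5912 = -12.7628.
|u| = √((-4.71)² + (-0.68)² + (-2.68)²) = √(22.1841 + 0.4624 + 7.1824) = √29.8289, |v| = √(4.08² + (-4.21)² + (-1.34)²) = √(16.6464 + 17.7241 + 1.7956) = √36.1661.
cos θ = (u·v)/(|u||v|) = -12.7628/(√29.8289·√36.1661) ≈ -0.3886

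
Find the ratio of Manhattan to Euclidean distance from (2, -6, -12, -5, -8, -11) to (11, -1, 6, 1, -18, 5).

L1 = |2 - 11| + |-6 - (-1)| + |-12 - 6| + |-5 - 1| + |-8 - (-18)| + |-11 - 5| = 9 + 5 + 18 + 6 + 10 + 16 = 64
L2 = √(9² + 5² + 18² + 6² + 10² + 16²) = √822 ≈ 28.6705
L1 ≥ L2 always (equality iff movement is along one axis); L1 > L2 here.
Ratio L1/L2 = 64/√822 ≈ 2.2323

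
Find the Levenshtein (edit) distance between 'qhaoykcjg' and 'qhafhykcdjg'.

Let D[i][j] be the edit distance between the first i characters of 'qhaoykcjg' and the first j characters of 'qhafhykcdjg', with D[i][0] = i, D[0][j] = j, and D[i][j] = D[i-1][j-1] if the characters match, else 1 + min(D[i-1][j], D[i][j-1], D[i-1][j-1]). Filling the table (rows: prefixes of 'qhaoykcjg', columns: prefixes of 'qhafhykcdjg'):
     ε  q  h  a  f  h  y  k  c  d  j  g
  ε  0  1  2  3  4  5  6  7  8  9 10 11
  q  1  0  1  2  3  4  5  6  7  8  9 10
  h  2  1  0  1  2  3  4  5  6  7  8  9
  a  3  2  1  0  1  2  3  4  5  6  7  8
  o  4  3  2  1  1  2  3  4  5  6  7  8
  y  5  4  3  2  2  2  2  3  4  5  6  7
  k  6  5  4  3  3  3  3  2  3  4  5  6
  c  7  6  5  4  4  4  4  3  2  3  4  5
  j  8  7  6  5  5  5  5  4  3  3  3  4
  g  9  8  7  6  6  6  6  5  4  4  4  3
The bottom-right entry gives D[9][11] = 3, so no sequence of fewer than 3 edits works. Backtracking through the table gives one optimal edit sequence (3 edits):
  qhaoykcjg → qhafoykcjg (ins f @4)
  qhafoykcjg → qhafhykcjg (sub o→h @5)
  qhafhykcjg → qhafhykcdjg (ins d @9)
Edit distance = 3.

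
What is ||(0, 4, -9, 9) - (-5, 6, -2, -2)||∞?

max(|x_i - y_i|) = max(|0 - (-5)|, |4 - 6|, |-9 - (-2)|, |9 - (-2)|) = max(5, 2, 7, 11) = 11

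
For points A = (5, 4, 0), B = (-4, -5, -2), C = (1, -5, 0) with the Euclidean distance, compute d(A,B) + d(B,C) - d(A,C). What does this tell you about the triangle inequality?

d(A,B) = √(9² + 9² + 2²) = √166 ≈ 12.8841, d(B,C) = √(5² + 0² + 2²) = √29 ≈ 5.3852, d(A,C) = √(4² + 9² + 0²) = √97 ≈ 9.8489.
d(A,B) + d(B,C) - d(A,C) = 12.8841 + 5.3852 - 9.8489 = 18.2693 - 9.8489 = 8.4204 (to 4 decimal places). This is ≥ 0, so the triangle inequality holds for these points.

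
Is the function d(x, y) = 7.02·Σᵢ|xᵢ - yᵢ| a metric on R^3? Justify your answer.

Yes. The L1 (Manhattan) norm induces a metric on R^3, and multiplying a metric by a positive constant 7.02 > 0 preserves all four axioms: non-negativity (7.02·||x-y|| ≥ 0), identity (7.02·||x-y|| = 0 ⟺ ||x-y|| = 0 ⟺ x = y), symmetry (||x-y|| = ||y-x||), and the triangle inequality (7.02·||x-z|| ≤ 7.02·||x-y|| + 7.02·||y-z||). So d is a metric.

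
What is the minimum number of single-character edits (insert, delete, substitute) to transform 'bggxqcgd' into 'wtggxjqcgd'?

Let D[i][j] be the edit distance between the first i characters of 'bggxqcgd' and the first j characters of 'wtggxjqcgd', with D[i][0] = i, D[0][j] = j, and D[i][j] = D[i-1][j-1] if the characters match, else 1 + min(D[i-1][j], D[i][j-1], D[i-1][j-1]). Filling the table (rows: prefixes of 'bggxqcgd', columns: prefixes of 'wtggxjqcgd'):
     ε  w  t  g  g  x  j  q  c  g  d
  ε  0  1  2  3  4  5  6  7  8  9 10
  b  1  1  2  3  4  5  6  7  8  9 10
  g  2  2  2  2  3  4  5  6  7  8  9
  g  3  3  3  2  2  3  4  5  6  7  8
  x  4  4  4  3  3  2  3  4  5  6  7
  q  5  5  5  4  4  3  3  3  4  5  6
  c  6  6  6  5  5  4  4  4  3  4  5
  g  7  7  7  6  5  5  5  5  4  3  4
  d  8  8  8  7  6  6  6  6  5  4  3
The bottom-right entry gives D[8][10] = 3, so no sequence of fewer than 3 edits works. Backtracking through the table gives one optimal edit sequence (3 edits):
  bggxqcgd → wbggxqcgd (ins w @1)
  wbggxqcgd → wtggxqcgd (sub b→t @2)
  wtggxqcgd → wtggxjqcgd (ins j @6)
Edit distance = 3.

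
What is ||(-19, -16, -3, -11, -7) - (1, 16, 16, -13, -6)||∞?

max(|x_i - y_i|) = max(|-19 - 1|, |-16 - 16|, |-3 - 16|, |-11 - (-13)|, |-7 - (-6)|) = max(20, 32, 19, 2, 1) = 32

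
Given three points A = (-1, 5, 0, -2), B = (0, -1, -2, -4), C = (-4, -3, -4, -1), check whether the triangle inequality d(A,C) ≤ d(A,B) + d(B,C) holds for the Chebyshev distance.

d(A,B) = max(1, 6, 2, 2) = 6, d(B,C) = max(4, 2, 2, 3) = 4, d(A,C) = max(3, 8, 4, 1) = 8.
d(A,C) = 8 ≤ 6 + 4 = 10. Triangle inequality is satisfied.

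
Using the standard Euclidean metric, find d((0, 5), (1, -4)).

√(Σ(x_i - y_i)²) = √((0 - 1)² + (5 - (-4))²)
= √((-1)² + 9²) = √(1 + 81) = √82 ≈ 9.0554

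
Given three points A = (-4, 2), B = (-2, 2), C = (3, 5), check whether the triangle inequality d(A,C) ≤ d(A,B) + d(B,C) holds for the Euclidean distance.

d(A,B) = √(2² + 0²) = √4 = 2, d(B,C) = √(5² + 3²) = √34 ≈ 5.831, d(A,C) = √(7² + 3²) = √58 ≈ 7.6158.
d(A,C) ≈ 7.6158 ≤ 2 + 5.831 = 7.831. Triangle inequality is satisfied.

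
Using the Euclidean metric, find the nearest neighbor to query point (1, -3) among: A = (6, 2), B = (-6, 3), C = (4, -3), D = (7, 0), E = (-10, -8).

Distances: d(A) ≈ 7.0711, d(B) ≈ 9.2195, d(C) = 3, d(D) ≈ 6.7082, d(E) ≈ 12.083. Nearest: C = (4, -3) with distance 3.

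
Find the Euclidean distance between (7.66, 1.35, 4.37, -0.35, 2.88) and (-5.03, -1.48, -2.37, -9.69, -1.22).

√(Σ(x_i - y_i)²) = √((7.66 - (-5.03))² + (1.35 - (-1.48))² + (4.37 - (-2.37))² + (-0.35 - (-9.69))² + (2.88 - (-1.22))²)
= √(12.69² + 2.83² + 6.74² + 9.34² + 4.1²) = √(161.0361 + 8.0089 + 45.4276 + 87.2356 + 16.81) = √318.5182 ≈ 17.8471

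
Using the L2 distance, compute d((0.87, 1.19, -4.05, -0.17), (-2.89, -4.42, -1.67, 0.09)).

(Σ|x_i - y_i|^2)^(1/2) = (|0.87 - (-2.89)|^2 + |1.19 - (-4.42)|^2 + |-4.05 - (-1.67)|^2 + |-0.17 - 0.09|^2)^(1/2)
= (3.76^2 + 5.61^2 + 2.38^2 + 0.26^2)^(1/2) = (14.1376 + 31.4721 + 5.6644 + 0.0676)^(1/2) = (51.3417)^(1/2) ≈ 7.1653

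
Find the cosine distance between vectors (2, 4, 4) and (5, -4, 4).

With u = (2, 4, 4), v = (5, -4, 4):
u·v = 2·5 + 4·(-4) + 4·4 = 10 + (-16) + 16 = 10.
|u| = √(2² + 4² + 4²) = √36, |v| = √(5² + (-4)² + 4²) = √57, so |u||v| = √(36·57) = √2052.
cos θ = (u·v)/(|u||v|) = 10/√2052 ≈ 0.2208
Cosine distance = 1 - cos θ ≈ 1 - 0.2208 = 0.7792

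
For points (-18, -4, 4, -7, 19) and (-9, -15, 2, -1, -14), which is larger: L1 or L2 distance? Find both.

L1 = |-18 - (-9)| + |-4 - (-15)| + |4 - 2| + |-7 - (-1)| + |19 - (-14)| = 9 + 11 + 2 + 6 + 33 = 61
L2 = √(9² + 11² + 2² + 6² + 33²) = √1331 ≈ 36.4829
L1 ≥ L2 always (equality iff movement is along one axis); L1 > L2 here.
Ratio L1/L2 = 61/√1331 ≈ 1.672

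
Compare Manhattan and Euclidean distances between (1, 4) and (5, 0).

L1 = |1 - 5| + |4 - 0| = 4 + 4 = 8
L2 = √(4² + 4²) = √32 ≈ 5.6569
L1 ≥ L2 always (equality iff movement is along one axis); L1 > L2 here.
Ratio L1/L2 = 8/√32 ≈ 1.4142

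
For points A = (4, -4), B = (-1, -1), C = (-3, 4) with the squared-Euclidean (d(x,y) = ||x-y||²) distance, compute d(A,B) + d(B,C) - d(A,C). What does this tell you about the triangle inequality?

d(A,B) = 5² + 3² = 34, d(B,C) = 2² + 5² = 29, d(A,C) = 7² + 8² = 113.
d(A,B) + d(B,C) - d(A,C) = 34 + 29 - 113 = 63 - 113 = -50. This is < 0, so the triangle inequality FAILS for these points (squared-Euclidean is not a metric).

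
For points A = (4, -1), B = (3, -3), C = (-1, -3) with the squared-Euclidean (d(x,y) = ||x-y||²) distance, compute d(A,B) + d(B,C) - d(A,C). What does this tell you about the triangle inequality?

d(A,B) = 1² + 2² = 5, d(B,C) = 4² + 0² = 16, d(A,C) = 5² + 2² = 29.
d(A,B) + d(B,C) - d(A,C) = 5 + 16 - 29 = 21 - 29 = -8. This is < 0, so the triangle inequality FAILS for these points (squared-Euclidean is not a metric).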